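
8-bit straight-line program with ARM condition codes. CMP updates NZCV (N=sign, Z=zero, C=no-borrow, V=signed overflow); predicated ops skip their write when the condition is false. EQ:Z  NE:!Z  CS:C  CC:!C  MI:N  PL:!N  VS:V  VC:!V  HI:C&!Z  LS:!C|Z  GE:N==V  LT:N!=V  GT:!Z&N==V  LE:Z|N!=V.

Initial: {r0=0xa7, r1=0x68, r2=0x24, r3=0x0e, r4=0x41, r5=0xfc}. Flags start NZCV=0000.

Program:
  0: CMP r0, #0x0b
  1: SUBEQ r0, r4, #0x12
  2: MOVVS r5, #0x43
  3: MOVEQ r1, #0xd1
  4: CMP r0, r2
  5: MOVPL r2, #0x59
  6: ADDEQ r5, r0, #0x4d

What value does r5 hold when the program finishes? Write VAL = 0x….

VAL = 0xfc

0: ✓ CMP  NZCV=1010
1: · SUBEQ
2: · MOVVS
3: · MOVEQ
4: ✓ CMP  NZCV=1010
5: · MOVPL
6: · ADDEQ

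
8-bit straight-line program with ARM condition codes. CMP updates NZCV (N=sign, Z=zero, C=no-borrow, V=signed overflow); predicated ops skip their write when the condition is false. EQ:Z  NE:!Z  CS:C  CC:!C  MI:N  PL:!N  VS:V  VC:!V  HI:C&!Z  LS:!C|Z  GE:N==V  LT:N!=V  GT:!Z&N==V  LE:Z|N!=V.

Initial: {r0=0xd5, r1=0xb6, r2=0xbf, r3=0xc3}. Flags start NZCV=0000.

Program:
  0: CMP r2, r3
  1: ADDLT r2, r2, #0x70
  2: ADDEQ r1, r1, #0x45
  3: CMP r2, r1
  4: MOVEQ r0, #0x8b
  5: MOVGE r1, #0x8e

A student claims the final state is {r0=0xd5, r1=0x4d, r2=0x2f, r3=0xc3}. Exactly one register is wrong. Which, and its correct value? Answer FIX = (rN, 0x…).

[0] flags=1000 → (cmp)
[1] flags=1000 LT?T → r2=0x2f
[2] flags=1000 EQ?F → skip
[3] flags=0000 → (cmp)
[4] flags=0000 EQ?F → skip
[5] flags=0000 GE?T → r1=0x8e

FIX = (r1, 0x8e)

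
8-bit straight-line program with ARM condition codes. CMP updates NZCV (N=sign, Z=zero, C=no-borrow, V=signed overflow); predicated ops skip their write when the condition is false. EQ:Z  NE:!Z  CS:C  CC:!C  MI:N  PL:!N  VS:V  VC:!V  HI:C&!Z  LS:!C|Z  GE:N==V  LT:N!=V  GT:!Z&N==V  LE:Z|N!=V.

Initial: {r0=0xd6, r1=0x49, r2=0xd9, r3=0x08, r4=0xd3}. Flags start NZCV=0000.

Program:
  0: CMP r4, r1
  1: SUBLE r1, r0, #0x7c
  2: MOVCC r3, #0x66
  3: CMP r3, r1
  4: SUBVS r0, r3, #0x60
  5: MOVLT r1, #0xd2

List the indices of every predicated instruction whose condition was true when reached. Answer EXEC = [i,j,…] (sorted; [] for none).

0: ✓ CMP  NZCV=1010
1: ✓ SUBLE  r1←0x5a
2: · MOVCC
3: ✓ CMP  NZCV=1000
4: · SUBVS
5: ✓ MOVLT  r1←0xd2

EXEC = [1,5]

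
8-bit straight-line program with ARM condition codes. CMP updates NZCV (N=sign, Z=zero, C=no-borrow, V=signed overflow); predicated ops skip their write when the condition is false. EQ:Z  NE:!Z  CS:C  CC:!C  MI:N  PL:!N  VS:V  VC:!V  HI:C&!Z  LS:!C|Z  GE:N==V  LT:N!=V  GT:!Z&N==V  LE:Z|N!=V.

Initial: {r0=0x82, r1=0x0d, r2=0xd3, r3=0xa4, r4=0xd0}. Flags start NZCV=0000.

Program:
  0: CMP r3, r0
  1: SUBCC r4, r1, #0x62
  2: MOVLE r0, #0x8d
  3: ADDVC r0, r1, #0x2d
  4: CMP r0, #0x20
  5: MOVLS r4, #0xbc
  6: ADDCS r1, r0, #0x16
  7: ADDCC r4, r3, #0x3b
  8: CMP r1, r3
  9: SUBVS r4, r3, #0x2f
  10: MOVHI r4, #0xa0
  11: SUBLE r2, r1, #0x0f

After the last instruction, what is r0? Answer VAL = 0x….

0: ✓ CMP  NZCV=0010
1: · SUBCC
2: · MOVLE
3: ✓ ADDVC  r0←0x3a
4: ✓ CMP  NZCV=0010
5: · MOVLS
6: ✓ ADDCS  r1←0x50
7: · ADDCC
8: ✓ CMP  NZCV=1001
9: ✓ SUBVS  r4←0x75
10: · MOVHI
11: · SUBLE

VAL = 0x3a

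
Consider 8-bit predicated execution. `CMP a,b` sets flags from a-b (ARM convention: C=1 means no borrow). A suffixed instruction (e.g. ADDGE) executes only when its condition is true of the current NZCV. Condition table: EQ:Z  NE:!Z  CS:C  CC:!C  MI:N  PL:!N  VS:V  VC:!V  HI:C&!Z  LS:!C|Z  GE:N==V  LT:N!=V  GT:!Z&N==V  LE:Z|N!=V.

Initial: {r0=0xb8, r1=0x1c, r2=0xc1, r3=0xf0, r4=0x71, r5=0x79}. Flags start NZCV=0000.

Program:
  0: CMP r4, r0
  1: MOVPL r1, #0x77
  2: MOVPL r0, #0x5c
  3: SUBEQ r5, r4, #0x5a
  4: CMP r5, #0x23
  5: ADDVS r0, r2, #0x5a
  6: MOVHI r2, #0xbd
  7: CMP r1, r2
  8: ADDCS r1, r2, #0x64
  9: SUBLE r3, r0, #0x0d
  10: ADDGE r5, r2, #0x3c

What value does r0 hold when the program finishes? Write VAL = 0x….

VAL = 0xb8

[0] flags=1001 → (cmp)
[1] flags=1001 PL?F → skip
[2] flags=1001 PL?F → skip
[3] flags=1001 EQ?F → skip
[4] flags=0010 → (cmp)
[5] flags=0010 VS?F → skip
[6] flags=0010 HI?T → r2=0xbd
[7] flags=0000 → (cmp)
[8] flags=0000 CS?F → skip
[9] flags=0000 LE?F → skip
[10] flags=0000 GE?T → r5=0xf9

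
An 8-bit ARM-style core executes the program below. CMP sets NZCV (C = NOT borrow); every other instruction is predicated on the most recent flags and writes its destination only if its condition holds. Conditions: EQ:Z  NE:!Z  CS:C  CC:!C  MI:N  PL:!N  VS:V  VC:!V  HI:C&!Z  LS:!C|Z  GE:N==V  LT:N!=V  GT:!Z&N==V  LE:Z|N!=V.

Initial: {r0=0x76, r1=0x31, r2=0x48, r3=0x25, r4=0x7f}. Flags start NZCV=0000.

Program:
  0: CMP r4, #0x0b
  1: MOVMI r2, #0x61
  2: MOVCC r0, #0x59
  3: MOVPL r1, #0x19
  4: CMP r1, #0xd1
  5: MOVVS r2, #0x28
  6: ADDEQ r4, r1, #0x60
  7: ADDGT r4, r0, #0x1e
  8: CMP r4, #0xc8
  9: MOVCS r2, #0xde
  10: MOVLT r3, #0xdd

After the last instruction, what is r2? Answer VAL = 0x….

0: ✓ CMP  NZCV=0010
1: · MOVMI
2: · MOVCC
3: ✓ MOVPL  r1←0x19
4: ✓ CMP  NZCV=0000
5: · MOVVS
6: · ADDEQ
7: ✓ ADDGT  r4←0x94
8: ✓ CMP  NZCV=1000
9: · MOVCS
10: ✓ MOVLT  r3←0xdd

VAL = 0x48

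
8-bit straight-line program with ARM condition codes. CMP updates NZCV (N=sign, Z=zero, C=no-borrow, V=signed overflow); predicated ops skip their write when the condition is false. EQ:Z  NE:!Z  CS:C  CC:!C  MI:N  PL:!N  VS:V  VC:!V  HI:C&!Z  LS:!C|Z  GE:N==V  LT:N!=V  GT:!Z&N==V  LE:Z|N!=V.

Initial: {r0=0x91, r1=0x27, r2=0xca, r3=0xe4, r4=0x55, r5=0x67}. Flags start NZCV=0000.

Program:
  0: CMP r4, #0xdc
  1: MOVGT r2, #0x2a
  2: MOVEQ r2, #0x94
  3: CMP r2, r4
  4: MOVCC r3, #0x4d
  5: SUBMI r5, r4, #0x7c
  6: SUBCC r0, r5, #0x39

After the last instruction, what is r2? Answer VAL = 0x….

[0] flags=0000 → (cmp)
[1] flags=0000 GT?T → r2=0x2a
[2] flags=0000 EQ?F → skip
[3] flags=1000 → (cmp)
[4] flags=1000 CC?T → r3=0x4d
[5] flags=1000 MI?T → r5=0xd9
[6] flags=1000 CC?T → r0=0xa0

VAL = 0x2a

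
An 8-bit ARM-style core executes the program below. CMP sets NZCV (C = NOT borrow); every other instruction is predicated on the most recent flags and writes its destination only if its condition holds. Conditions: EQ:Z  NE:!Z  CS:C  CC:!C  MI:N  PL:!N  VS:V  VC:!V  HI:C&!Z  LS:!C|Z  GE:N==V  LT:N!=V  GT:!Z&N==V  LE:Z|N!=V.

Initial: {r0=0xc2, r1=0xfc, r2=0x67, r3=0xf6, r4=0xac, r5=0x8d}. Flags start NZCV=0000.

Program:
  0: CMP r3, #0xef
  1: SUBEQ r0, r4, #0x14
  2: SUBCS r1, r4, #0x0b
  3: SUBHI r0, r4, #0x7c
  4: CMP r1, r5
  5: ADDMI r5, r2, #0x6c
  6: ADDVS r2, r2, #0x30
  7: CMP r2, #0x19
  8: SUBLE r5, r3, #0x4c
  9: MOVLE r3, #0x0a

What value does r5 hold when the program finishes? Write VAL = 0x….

VAL = 0x8d

[0] flags=0010 → (cmp)
[1] flags=0010 EQ?F → skip
[2] flags=0010 CS?T → r1=0xa1
[3] flags=0010 HI?T → r0=0x30
[4] flags=0010 → (cmp)
[5] flags=0010 MI?F → skip
[6] flags=0010 VS?F → skip
[7] flags=0010 → (cmp)
[8] flags=0010 LE?F → skip
[9] flags=0010 LE?F → skip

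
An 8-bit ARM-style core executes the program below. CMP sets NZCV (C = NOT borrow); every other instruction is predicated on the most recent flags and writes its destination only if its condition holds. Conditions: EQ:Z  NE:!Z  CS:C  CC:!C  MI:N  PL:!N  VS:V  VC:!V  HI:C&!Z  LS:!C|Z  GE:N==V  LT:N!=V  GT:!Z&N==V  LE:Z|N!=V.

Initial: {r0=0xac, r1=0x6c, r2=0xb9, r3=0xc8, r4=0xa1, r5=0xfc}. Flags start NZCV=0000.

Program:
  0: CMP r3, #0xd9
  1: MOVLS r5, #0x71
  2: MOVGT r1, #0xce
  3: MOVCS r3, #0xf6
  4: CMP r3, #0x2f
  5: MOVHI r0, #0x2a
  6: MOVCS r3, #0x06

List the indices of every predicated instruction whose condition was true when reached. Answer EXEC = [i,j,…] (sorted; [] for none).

EXEC = [1,5,6]

0: ✓ CMP  NZCV=1000
1: ✓ MOVLS  r5←0x71
2: · MOVGT
3: · MOVCS
4: ✓ CMP  NZCV=1010
5: ✓ MOVHI  r0←0x2a
6: ✓ MOVCS  r3←0x06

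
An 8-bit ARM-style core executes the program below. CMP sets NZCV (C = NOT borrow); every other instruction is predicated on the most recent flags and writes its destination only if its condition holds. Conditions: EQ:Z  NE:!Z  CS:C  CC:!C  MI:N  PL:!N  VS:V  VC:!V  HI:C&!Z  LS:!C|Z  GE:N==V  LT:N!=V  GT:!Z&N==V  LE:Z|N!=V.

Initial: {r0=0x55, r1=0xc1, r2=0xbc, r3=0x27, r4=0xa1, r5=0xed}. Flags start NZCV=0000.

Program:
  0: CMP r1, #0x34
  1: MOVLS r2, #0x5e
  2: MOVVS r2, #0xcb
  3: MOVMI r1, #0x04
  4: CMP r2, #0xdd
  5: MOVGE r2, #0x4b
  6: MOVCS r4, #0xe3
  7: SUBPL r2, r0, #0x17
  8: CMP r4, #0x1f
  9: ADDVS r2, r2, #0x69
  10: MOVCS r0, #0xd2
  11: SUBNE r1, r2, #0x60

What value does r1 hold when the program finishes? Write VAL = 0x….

0: ✓ CMP  NZCV=1010
1: · MOVLS
2: · MOVVS
3: ✓ MOVMI  r1←0x04
4: ✓ CMP  NZCV=1000
5: · MOVGE
6: · MOVCS
7: · SUBPL
8: ✓ CMP  NZCV=1010
9: · ADDVS
10: ✓ MOVCS  r0←0xd2
11: ✓ SUBNE  r1←0x5c

VAL = 0x5c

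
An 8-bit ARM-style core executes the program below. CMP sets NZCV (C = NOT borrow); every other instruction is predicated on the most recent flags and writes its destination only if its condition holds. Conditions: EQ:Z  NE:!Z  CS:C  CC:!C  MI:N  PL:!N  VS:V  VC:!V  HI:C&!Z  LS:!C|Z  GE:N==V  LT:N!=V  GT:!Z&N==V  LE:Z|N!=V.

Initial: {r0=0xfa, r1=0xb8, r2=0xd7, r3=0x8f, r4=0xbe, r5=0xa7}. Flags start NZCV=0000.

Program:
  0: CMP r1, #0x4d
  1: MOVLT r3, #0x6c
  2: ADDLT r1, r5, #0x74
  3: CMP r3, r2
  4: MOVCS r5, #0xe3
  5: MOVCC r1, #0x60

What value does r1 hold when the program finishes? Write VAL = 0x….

VAL = 0x60

0: ✓ CMP  NZCV=0011
1: ✓ MOVLT  r3←0x6c
2: ✓ ADDLT  r1←0x1b
3: ✓ CMP  NZCV=1001
4: · MOVCS
5: ✓ MOVCC  r1←0x60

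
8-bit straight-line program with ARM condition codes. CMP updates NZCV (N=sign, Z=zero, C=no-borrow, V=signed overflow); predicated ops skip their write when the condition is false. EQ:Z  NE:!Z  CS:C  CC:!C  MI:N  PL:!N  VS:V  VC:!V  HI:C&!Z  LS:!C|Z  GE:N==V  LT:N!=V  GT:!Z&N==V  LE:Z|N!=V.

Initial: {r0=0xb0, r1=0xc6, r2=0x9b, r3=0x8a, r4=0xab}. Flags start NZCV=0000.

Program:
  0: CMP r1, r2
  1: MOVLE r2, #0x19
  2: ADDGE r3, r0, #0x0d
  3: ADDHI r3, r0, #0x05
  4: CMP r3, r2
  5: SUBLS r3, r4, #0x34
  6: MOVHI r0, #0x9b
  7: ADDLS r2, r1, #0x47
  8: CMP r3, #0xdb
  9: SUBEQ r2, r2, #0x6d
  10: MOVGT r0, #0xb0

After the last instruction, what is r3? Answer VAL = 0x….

VAL = 0xb5

[0] flags=0010 → (cmp)
[1] flags=0010 LE?F → skip
[2] flags=0010 GE?T → r3=0xbd
[3] flags=0010 HI?T → r3=0xb5
[4] flags=0010 → (cmp)
[5] flags=0010 LS?F → skip
[6] flags=0010 HI?T → r0=0x9b
[7] flags=0010 LS?F → skip
[8] flags=1000 → (cmp)
[9] flags=1000 EQ?F → skip
[10] flags=1000 GT?F → skip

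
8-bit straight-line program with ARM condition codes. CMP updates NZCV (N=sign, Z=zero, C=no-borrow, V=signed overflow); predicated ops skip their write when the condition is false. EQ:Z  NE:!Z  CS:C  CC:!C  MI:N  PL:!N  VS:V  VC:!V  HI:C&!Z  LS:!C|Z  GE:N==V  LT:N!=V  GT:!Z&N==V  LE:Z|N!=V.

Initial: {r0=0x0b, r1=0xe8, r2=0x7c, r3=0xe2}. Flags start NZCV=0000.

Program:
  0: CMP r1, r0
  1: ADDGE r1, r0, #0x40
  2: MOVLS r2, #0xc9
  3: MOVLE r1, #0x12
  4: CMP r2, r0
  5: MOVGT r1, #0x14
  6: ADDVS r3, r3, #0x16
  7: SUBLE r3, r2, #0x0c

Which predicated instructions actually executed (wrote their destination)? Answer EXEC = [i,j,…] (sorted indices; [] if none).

0: ✓ CMP  NZCV=1010
1: · ADDGE
2: · MOVLS
3: ✓ MOVLE  r1←0x12
4: ✓ CMP  NZCV=0010
5: ✓ MOVGT  r1←0x14
6: · ADDVS
7: · SUBLE

EXEC = [3,5]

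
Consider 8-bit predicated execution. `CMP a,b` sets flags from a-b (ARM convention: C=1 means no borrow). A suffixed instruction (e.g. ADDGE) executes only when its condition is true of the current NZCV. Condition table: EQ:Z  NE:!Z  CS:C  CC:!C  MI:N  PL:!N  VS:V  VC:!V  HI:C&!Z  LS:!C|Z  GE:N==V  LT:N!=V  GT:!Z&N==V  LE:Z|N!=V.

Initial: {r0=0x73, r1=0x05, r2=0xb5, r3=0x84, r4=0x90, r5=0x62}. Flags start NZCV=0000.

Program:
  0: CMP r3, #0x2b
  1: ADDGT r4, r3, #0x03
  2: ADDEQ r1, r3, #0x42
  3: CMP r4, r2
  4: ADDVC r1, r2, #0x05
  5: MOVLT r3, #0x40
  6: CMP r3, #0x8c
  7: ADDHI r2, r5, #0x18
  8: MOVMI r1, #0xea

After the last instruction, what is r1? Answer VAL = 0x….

VAL = 0xea

[0] flags=0011 → (cmp)
[1] flags=0011 GT?F → skip
[2] flags=0011 EQ?F → skip
[3] flags=1000 → (cmp)
[4] flags=1000 VC?T → r1=0xba
[5] flags=1000 LT?T → r3=0x40
[6] flags=1001 → (cmp)
[7] flags=1001 HI?F → skip
[8] flags=1001 MI?T → r1=0xea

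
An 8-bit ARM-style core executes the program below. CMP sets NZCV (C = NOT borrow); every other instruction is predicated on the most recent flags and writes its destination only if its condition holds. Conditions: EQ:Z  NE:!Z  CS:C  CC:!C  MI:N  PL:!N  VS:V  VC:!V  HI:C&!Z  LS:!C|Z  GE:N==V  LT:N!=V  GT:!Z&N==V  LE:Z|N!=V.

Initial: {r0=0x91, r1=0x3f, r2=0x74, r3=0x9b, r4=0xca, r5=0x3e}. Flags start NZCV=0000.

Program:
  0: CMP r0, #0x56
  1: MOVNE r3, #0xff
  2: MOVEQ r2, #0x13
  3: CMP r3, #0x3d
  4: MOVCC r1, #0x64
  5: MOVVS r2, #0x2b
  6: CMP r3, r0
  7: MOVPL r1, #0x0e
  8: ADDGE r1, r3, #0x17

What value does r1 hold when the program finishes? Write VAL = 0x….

VAL = 0x16

[0] flags=0011 → (cmp)
[1] flags=0011 NE?T → r3=0xff
[2] flags=0011 EQ?F → skip
[3] flags=1010 → (cmp)
[4] flags=1010 CC?F → skip
[5] flags=1010 VS?F → skip
[6] flags=0010 → (cmp)
[7] flags=0010 PL?T → r1=0x0e
[8] flags=0010 GE?T → r1=0x16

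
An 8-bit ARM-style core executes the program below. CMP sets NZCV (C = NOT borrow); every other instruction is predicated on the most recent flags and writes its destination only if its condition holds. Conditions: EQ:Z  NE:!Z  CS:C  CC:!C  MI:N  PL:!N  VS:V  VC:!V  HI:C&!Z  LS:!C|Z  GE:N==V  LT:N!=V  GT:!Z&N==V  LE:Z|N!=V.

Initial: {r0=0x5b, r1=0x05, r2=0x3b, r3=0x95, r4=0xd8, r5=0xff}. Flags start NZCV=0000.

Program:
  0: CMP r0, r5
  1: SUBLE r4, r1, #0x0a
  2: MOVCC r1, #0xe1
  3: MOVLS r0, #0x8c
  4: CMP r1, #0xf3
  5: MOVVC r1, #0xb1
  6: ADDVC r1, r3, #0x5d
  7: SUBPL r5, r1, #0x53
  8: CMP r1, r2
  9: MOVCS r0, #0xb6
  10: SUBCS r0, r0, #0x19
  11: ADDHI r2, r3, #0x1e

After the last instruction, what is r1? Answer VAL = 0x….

VAL = 0xf2

0: ✓ CMP  NZCV=0000
1: · SUBLE
2: ✓ MOVCC  r1←0xe1
3: ✓ MOVLS  r0←0x8c
4: ✓ CMP  NZCV=1000
5: ✓ MOVVC  r1←0xb1
6: ✓ ADDVC  r1←0xf2
7: · SUBPL
8: ✓ CMP  NZCV=1010
9: ✓ MOVCS  r0←0xb6
10: ✓ SUBCS  r0←0x9d
11: ✓ ADDHI  r2←0xb3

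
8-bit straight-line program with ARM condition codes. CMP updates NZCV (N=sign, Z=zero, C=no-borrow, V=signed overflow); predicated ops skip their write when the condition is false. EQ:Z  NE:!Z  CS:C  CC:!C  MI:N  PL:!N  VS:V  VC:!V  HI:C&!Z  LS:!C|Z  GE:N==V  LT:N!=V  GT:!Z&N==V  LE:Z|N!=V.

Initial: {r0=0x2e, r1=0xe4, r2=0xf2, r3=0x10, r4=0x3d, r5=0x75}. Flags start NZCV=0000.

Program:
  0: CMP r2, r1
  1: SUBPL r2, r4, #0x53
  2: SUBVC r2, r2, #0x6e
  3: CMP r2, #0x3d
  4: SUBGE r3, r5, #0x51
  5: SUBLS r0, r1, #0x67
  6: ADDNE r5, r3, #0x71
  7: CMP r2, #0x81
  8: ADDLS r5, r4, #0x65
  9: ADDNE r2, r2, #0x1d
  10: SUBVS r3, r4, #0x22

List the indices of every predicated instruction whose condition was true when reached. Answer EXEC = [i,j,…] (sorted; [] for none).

[0] flags=0010 → (cmp)
[1] flags=0010 PL?T → r2=0xea
[2] flags=0010 VC?T → r2=0x7c
[3] flags=0010 → (cmp)
[4] flags=0010 GE?T → r3=0x24
[5] flags=0010 LS?F → skip
[6] flags=0010 NE?T → r5=0x95
[7] flags=1001 → (cmp)
[8] flags=1001 LS?T → r5=0xa2
[9] flags=1001 NE?T → r2=0x99
[10] flags=1001 VS?T → r3=0x1b

EXEC = [1,2,4,6,8,9,10]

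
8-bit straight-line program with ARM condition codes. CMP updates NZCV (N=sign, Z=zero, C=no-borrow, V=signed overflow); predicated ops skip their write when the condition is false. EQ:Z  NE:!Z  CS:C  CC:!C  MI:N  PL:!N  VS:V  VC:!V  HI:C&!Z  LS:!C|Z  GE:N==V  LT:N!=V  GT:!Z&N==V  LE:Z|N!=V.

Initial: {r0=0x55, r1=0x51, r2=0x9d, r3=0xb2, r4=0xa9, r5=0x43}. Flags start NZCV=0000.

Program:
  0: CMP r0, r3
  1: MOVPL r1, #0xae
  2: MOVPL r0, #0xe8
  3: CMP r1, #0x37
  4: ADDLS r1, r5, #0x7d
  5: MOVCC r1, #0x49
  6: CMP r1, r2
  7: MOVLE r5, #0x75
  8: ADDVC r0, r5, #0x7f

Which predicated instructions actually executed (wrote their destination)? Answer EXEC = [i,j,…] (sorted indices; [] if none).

EXEC = []

0: ✓ CMP  NZCV=1001
1: · MOVPL
2: · MOVPL
3: ✓ CMP  NZCV=0010
4: · ADDLS
5: · MOVCC
6: ✓ CMP  NZCV=1001
7: · MOVLE
8: · ADDVC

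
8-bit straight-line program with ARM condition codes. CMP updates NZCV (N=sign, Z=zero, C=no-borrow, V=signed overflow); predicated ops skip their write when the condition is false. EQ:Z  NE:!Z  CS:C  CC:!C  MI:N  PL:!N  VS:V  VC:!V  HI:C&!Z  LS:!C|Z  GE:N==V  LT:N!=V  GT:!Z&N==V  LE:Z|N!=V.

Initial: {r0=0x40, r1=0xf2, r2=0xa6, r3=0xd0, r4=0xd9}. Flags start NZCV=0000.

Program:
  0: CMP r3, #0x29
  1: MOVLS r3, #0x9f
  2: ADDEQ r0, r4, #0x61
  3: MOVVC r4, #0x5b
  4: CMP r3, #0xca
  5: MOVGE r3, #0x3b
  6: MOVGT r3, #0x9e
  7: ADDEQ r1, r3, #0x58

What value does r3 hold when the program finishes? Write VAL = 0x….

VAL = 0x9e

0: ✓ CMP  NZCV=1010
1: · MOVLS
2: · ADDEQ
3: ✓ MOVVC  r4←0x5b
4: ✓ CMP  NZCV=0010
5: ✓ MOVGE  r3←0x3b
6: ✓ MOVGT  r3←0x9e
7: · ADDEQ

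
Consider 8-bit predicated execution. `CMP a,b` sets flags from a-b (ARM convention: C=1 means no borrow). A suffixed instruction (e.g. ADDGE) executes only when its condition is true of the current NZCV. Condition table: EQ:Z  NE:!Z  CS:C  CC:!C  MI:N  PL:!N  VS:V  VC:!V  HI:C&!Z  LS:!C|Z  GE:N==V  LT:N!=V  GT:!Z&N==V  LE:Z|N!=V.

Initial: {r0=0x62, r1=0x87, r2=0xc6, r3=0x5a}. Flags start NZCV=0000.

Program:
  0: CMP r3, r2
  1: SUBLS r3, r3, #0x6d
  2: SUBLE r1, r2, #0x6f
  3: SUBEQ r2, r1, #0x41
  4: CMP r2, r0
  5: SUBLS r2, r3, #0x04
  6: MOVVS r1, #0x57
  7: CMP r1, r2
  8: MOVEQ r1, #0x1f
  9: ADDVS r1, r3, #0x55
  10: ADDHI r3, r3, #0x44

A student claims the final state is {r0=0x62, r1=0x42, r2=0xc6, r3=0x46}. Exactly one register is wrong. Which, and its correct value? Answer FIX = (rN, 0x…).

FIX = (r3, 0xed)

0: ✓ CMP  NZCV=1001
1: ✓ SUBLS  r3←0xed
2: · SUBLE
3: · SUBEQ
4: ✓ CMP  NZCV=0011
5: · SUBLS
6: ✓ MOVVS  r1←0x57
7: ✓ CMP  NZCV=1001
8: · MOVEQ
9: ✓ ADDVS  r1←0x42
10: · ADDHI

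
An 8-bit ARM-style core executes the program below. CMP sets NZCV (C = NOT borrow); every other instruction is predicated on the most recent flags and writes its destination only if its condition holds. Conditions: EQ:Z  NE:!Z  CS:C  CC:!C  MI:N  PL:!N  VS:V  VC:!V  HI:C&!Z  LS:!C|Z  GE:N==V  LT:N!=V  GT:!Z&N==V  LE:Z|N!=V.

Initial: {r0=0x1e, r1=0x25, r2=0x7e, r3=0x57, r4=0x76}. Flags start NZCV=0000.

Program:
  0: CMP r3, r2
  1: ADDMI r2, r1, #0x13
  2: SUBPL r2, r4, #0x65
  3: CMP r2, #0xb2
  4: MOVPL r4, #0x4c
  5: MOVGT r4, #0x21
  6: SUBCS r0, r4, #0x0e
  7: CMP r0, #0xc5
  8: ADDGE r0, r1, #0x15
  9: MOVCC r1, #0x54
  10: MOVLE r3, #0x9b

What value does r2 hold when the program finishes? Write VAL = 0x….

0: ✓ CMP  NZCV=1000
1: ✓ ADDMI  r2←0x38
2: · SUBPL
3: ✓ CMP  NZCV=1001
4: · MOVPL
5: ✓ MOVGT  r4←0x21
6: · SUBCS
7: ✓ CMP  NZCV=0000
8: ✓ ADDGE  r0←0x3a
9: ✓ MOVCC  r1←0x54
10: · MOVLE

VAL = 0x38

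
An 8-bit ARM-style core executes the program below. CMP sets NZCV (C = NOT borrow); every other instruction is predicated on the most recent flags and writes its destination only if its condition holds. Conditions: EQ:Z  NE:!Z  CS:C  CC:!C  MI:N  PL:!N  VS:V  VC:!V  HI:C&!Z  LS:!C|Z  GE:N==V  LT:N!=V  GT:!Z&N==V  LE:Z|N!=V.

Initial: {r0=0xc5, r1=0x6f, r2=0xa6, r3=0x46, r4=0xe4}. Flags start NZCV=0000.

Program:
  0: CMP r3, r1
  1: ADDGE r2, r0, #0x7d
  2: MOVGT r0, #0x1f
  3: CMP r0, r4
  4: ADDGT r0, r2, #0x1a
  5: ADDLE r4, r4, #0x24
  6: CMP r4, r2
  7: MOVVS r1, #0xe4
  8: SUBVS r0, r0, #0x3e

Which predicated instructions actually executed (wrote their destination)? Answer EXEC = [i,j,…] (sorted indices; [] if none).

EXEC = [5]

0: ✓ CMP  NZCV=1000
1: · ADDGE
2: · MOVGT
3: ✓ CMP  NZCV=1000
4: · ADDGT
5: ✓ ADDLE  r4←0x08
6: ✓ CMP  NZCV=0000
7: · MOVVS
8: · SUBVS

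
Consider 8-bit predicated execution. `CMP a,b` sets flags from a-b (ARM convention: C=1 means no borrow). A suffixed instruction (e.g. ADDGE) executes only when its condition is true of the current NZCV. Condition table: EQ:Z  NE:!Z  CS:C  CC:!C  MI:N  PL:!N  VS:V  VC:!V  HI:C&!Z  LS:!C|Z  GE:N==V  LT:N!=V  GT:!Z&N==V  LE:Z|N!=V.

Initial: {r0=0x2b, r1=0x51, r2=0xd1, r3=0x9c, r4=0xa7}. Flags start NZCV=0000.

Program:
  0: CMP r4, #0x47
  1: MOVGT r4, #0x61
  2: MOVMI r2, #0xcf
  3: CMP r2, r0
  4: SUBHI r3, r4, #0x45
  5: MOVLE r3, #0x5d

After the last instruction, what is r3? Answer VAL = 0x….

0: ✓ CMP  NZCV=0011
1: · MOVGT
2: · MOVMI
3: ✓ CMP  NZCV=1010
4: ✓ SUBHI  r3←0x62
5: ✓ MOVLE  r3←0x5d

VAL = 0x5d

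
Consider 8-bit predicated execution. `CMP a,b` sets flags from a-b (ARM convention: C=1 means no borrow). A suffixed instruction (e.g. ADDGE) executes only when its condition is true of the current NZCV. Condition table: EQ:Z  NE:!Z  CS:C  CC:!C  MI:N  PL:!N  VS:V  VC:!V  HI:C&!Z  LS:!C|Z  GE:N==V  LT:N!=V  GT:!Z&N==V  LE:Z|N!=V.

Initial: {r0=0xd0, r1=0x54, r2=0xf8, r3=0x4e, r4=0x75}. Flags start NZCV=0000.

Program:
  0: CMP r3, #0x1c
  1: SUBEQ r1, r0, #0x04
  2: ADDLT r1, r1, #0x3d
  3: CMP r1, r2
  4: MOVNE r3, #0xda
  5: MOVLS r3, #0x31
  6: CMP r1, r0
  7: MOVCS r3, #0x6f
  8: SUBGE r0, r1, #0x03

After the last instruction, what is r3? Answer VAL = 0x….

[0] flags=0010 → (cmp)
[1] flags=0010 EQ?F → skip
[2] flags=0010 LT?F → skip
[3] flags=0000 → (cmp)
[4] flags=0000 NE?T → r3=0xda
[5] flags=0000 LS?T → r3=0x31
[6] flags=1001 → (cmp)
[7] flags=1001 CS?F → skip
[8] flags=1001 GE?T → r0=0x51

VAL = 0x31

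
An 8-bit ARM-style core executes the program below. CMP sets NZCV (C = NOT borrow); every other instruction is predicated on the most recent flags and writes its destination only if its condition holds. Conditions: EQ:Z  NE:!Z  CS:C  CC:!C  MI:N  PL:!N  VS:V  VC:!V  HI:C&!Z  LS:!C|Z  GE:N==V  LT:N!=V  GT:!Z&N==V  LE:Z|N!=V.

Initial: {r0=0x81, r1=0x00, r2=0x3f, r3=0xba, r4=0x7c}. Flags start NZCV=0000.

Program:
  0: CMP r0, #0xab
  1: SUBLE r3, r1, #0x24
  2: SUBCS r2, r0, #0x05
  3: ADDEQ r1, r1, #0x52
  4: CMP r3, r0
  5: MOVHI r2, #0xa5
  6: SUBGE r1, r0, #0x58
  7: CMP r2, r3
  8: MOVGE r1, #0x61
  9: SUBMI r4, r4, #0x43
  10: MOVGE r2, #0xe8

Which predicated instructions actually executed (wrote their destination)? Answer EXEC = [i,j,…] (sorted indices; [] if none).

0: ✓ CMP  NZCV=1000
1: ✓ SUBLE  r3←0xdc
2: · SUBCS
3: · ADDEQ
4: ✓ CMP  NZCV=0010
5: ✓ MOVHI  r2←0xa5
6: ✓ SUBGE  r1←0x29
7: ✓ CMP  NZCV=1000
8: · MOVGE
9: ✓ SUBMI  r4←0x39
10: · MOVGE

EXEC = [1,5,6,9]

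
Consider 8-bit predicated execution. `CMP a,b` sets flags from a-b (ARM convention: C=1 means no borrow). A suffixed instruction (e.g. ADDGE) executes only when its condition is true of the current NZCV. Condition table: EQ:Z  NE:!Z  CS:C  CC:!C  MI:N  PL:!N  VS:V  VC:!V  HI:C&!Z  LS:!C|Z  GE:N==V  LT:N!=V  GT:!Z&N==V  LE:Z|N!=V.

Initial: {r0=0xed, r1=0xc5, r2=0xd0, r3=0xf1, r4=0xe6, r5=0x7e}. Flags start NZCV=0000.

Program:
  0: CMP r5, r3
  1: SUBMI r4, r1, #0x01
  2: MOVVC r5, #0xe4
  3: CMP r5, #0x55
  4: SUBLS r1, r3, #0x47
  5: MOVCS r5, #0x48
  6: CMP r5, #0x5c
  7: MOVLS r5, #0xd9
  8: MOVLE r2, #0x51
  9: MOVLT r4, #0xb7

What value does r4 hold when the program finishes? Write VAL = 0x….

0: ✓ CMP  NZCV=1001
1: ✓ SUBMI  r4←0xc4
2: · MOVVC
3: ✓ CMP  NZCV=0010
4: · SUBLS
5: ✓ MOVCS  r5←0x48
6: ✓ CMP  NZCV=1000
7: ✓ MOVLS  r5←0xd9
8: ✓ MOVLE  r2←0x51
9: ✓ MOVLT  r4←0xb7

VAL = 0xb7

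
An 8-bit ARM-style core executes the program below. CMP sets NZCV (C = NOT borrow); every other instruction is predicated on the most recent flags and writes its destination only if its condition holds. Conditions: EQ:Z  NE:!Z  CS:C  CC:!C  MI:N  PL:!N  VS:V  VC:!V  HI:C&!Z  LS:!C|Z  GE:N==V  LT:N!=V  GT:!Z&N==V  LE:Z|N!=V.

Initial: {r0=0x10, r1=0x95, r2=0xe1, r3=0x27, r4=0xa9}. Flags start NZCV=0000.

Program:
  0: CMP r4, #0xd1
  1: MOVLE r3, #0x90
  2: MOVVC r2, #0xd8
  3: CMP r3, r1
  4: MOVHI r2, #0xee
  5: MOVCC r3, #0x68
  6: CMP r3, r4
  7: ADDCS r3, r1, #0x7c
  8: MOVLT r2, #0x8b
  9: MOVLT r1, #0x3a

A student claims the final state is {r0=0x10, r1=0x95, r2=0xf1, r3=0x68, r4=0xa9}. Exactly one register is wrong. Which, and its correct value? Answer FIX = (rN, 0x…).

0: ✓ CMP  NZCV=1000
1: ✓ MOVLE  r3←0x90
2: ✓ MOVVC  r2←0xd8
3: ✓ CMP  NZCV=1000
4: · MOVHI
5: ✓ MOVCC  r3←0x68
6: ✓ CMP  NZCV=1001
7: · ADDCS
8: · MOVLT
9: · MOVLT

FIX = (r2, 0xd8)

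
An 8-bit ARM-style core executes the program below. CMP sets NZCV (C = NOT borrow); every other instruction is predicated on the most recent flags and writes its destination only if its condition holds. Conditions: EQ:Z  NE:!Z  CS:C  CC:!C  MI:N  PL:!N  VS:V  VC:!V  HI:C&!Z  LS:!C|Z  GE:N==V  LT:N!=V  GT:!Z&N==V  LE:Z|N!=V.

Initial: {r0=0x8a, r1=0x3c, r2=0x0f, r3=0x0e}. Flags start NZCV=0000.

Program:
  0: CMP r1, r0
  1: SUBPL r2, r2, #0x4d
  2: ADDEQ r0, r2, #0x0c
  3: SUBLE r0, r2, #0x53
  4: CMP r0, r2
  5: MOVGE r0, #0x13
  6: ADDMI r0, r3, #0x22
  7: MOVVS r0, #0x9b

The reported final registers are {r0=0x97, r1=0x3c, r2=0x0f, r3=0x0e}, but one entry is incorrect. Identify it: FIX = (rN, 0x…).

FIX = (r0, 0x9b)

0: ✓ CMP  NZCV=1001
1: · SUBPL
2: · ADDEQ
3: · SUBLE
4: ✓ CMP  NZCV=0011
5: · MOVGE
6: · ADDMI
7: ✓ MOVVS  r0←0x9b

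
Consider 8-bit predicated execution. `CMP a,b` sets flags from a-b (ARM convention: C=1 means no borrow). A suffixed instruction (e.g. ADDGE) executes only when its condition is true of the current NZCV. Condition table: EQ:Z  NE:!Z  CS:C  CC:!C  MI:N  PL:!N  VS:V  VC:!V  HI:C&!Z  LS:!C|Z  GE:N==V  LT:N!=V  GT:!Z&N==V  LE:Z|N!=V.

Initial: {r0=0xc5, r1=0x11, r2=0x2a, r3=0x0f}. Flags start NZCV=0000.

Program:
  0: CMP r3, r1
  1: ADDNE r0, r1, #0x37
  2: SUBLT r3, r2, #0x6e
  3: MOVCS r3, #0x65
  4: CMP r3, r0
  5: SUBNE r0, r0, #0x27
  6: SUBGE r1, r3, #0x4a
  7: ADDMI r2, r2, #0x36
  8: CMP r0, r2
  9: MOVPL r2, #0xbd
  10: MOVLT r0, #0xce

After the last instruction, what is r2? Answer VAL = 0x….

0: ✓ CMP  NZCV=1000
1: ✓ ADDNE  r0←0x48
2: ✓ SUBLT  r3←0xbc
3: · MOVCS
4: ✓ CMP  NZCV=0011
5: ✓ SUBNE  r0←0x21
6: · SUBGE
7: · ADDMI
8: ✓ CMP  NZCV=1000
9: · MOVPL
10: ✓ MOVLT  r0←0xce

VAL = 0x2a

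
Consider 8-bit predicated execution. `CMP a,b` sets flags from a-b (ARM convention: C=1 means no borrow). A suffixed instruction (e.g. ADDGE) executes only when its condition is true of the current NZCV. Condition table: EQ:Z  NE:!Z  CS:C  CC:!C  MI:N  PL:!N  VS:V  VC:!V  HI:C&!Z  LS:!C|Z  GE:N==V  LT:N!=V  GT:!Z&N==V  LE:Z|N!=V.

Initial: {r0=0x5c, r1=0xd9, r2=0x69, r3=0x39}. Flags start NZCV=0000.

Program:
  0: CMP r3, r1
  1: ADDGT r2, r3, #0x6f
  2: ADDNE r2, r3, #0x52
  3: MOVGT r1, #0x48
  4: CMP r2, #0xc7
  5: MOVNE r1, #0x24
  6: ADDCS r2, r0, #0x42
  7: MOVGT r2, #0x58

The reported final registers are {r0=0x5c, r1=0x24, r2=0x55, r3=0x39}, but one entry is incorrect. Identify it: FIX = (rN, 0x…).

FIX = (r2, 0x8b)

0: ✓ CMP  NZCV=0000
1: ✓ ADDGT  r2←0xa8
2: ✓ ADDNE  r2←0x8b
3: ✓ MOVGT  r1←0x48
4: ✓ CMP  NZCV=1000
5: ✓ MOVNE  r1←0x24
6: · ADDCS
7: · MOVGT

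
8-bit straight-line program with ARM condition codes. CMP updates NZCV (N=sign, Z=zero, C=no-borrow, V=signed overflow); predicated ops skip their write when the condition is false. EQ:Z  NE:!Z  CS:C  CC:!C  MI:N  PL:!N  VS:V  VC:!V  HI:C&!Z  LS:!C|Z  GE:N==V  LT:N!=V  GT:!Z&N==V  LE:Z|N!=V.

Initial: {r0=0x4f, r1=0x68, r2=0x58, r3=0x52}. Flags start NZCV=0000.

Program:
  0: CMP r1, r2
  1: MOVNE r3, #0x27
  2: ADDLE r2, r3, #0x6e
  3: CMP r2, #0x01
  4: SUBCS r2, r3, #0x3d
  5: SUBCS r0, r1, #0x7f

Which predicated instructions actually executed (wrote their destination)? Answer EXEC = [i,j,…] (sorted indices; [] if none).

EXEC = [1,4,5]

[0] flags=0010 → (cmp)
[1] flags=0010 NE?T → r3=0x27
[2] flags=0010 LE?F → skip
[3] flags=0010 → (cmp)
[4] flags=0010 CS?T → r2=0xea
[5] flags=0010 CS?T → r0=0xe9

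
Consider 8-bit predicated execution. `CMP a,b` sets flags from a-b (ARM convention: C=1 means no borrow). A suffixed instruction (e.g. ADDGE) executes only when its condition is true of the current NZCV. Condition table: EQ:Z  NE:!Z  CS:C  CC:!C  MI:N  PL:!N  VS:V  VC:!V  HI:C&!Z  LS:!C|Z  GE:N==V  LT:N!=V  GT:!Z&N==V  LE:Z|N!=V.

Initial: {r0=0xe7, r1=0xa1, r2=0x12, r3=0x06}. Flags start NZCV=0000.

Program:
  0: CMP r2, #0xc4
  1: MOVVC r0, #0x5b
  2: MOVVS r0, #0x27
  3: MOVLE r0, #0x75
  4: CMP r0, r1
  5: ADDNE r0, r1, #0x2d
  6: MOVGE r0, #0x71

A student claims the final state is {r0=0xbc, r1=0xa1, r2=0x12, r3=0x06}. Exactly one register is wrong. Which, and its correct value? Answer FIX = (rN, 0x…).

FIX = (r0, 0x71)

0: ✓ CMP  NZCV=0000
1: ✓ MOVVC  r0←0x5b
2: · MOVVS
3: · MOVLE
4: ✓ CMP  NZCV=1001
5: ✓ ADDNE  r0←0xce
6: ✓ MOVGE  r0←0x71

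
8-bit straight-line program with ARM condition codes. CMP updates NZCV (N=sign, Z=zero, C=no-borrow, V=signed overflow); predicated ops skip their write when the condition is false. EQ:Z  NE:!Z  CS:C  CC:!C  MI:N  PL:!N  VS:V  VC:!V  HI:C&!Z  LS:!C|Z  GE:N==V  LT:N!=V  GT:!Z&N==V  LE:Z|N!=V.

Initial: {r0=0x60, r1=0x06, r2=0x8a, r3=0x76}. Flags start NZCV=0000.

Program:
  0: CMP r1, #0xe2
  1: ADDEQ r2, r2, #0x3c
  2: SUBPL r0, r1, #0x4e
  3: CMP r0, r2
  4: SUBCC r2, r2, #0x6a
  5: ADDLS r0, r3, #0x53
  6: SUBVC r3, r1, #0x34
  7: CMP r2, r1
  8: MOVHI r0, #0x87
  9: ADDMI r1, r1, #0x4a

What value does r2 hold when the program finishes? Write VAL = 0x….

VAL = 0x8a

0: ✓ CMP  NZCV=0000
1: · ADDEQ
2: ✓ SUBPL  r0←0xb8
3: ✓ CMP  NZCV=0010
4: · SUBCC
5: · ADDLS
6: ✓ SUBVC  r3←0xd2
7: ✓ CMP  NZCV=1010
8: ✓ MOVHI  r0←0x87
9: ✓ ADDMI  r1←0x50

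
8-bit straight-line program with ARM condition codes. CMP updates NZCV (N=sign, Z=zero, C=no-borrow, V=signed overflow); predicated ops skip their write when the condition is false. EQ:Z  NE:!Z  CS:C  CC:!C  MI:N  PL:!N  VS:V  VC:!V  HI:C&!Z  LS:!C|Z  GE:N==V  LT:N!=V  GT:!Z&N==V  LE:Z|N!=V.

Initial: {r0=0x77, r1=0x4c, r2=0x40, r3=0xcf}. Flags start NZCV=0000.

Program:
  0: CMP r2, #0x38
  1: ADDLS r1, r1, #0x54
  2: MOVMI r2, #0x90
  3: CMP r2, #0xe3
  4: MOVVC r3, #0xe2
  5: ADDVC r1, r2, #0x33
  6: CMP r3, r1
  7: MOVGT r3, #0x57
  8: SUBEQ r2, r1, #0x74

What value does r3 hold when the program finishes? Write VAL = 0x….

VAL = 0xe2

0: ✓ CMP  NZCV=0010
1: · ADDLS
2: · MOVMI
3: ✓ CMP  NZCV=0000
4: ✓ MOVVC  r3←0xe2
5: ✓ ADDVC  r1←0x73
6: ✓ CMP  NZCV=0011
7: · MOVGT
8: · SUBEQ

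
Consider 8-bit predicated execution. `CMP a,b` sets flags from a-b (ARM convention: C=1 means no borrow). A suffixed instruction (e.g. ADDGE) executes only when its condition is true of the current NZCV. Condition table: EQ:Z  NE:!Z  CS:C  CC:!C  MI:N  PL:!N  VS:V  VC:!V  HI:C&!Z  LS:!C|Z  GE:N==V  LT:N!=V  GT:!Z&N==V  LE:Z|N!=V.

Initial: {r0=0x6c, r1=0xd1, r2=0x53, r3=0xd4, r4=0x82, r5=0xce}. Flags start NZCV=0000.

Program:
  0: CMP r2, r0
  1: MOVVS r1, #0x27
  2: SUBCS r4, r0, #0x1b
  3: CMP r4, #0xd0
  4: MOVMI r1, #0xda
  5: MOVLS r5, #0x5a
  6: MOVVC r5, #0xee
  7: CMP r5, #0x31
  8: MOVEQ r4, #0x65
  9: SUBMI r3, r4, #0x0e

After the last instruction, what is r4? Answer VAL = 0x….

VAL = 0x82

0: ✓ CMP  NZCV=1000
1: · MOVVS
2: · SUBCS
3: ✓ CMP  NZCV=1000
4: ✓ MOVMI  r1←0xda
5: ✓ MOVLS  r5←0x5a
6: ✓ MOVVC  r5←0xee
7: ✓ CMP  NZCV=1010
8: · MOVEQ
9: ✓ SUBMI  r3←0x74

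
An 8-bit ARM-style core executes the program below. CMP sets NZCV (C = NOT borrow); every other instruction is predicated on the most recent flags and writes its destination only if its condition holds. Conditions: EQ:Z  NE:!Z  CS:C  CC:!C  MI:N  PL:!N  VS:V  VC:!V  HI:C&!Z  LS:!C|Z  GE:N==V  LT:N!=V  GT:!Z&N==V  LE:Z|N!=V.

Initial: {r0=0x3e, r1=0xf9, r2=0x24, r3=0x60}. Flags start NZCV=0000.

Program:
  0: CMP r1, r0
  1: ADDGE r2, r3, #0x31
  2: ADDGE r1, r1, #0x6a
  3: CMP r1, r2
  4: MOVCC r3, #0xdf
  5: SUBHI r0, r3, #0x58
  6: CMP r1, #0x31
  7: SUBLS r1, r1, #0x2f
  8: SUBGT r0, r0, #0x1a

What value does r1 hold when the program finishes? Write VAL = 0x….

0: ✓ CMP  NZCV=1010
1: · ADDGE
2: · ADDGE
3: ✓ CMP  NZCV=1010
4: · MOVCC
5: ✓ SUBHI  r0←0x08
6: ✓ CMP  NZCV=1010
7: · SUBLS
8: · SUBGT

VAL = 0xf9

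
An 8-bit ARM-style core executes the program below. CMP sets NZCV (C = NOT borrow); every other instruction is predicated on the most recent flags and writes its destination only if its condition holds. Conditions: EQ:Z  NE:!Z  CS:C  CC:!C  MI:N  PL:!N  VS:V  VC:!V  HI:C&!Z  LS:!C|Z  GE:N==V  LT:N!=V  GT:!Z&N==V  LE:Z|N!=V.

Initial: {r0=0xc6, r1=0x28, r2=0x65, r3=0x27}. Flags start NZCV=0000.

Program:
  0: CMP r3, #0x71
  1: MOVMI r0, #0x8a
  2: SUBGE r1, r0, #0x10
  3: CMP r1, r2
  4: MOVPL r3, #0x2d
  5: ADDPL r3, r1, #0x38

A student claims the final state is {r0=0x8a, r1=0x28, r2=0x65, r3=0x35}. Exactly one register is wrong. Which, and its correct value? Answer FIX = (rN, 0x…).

0: ✓ CMP  NZCV=1000
1: ✓ MOVMI  r0←0x8a
2: · SUBGE
3: ✓ CMP  NZCV=1000
4: · MOVPL
5: · ADDPL

FIX = (r3, 0x27)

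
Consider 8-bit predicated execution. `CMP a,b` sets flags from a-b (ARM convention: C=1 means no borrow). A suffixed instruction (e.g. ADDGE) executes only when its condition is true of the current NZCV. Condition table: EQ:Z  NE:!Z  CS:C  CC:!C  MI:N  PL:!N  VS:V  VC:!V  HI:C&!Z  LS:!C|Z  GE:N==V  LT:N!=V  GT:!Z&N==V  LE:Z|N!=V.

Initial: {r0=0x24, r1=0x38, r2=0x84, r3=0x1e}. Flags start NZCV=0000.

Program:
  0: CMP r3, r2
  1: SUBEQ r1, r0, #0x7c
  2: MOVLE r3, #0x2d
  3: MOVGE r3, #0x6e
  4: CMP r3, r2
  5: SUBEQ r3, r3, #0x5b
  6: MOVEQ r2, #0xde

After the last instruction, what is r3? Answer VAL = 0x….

VAL = 0x6e

[0] flags=1001 → (cmp)
[1] flags=1001 EQ?F → skip
[2] flags=1001 LE?F → skip
[3] flags=1001 GE?T → r3=0x6e
[4] flags=1001 → (cmp)
[5] flags=1001 EQ?F → skip
[6] flags=1001 EQ?F → skip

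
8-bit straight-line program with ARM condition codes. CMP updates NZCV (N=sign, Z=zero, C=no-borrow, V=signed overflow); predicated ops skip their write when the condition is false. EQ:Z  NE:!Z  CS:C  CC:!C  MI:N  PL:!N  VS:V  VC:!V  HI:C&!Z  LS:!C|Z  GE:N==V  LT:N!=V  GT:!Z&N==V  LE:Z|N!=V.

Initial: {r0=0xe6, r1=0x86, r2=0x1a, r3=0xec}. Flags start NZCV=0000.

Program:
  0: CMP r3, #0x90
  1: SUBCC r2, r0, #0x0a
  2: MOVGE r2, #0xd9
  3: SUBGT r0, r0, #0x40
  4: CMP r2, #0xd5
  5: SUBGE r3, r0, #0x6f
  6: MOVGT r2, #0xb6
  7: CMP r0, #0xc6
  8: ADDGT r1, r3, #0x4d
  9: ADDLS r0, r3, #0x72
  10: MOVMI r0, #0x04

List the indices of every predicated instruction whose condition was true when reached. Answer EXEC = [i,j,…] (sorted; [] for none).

EXEC = [2,3,5,6,9,10]

[0] flags=0010 → (cmp)
[1] flags=0010 CC?F → skip
[2] flags=0010 GE?T → r2=0xd9
[3] flags=0010 GT?T → r0=0xa6
[4] flags=0010 → (cmp)
[5] flags=0010 GE?T → r3=0x37
[6] flags=0010 GT?T → r2=0xb6
[7] flags=1000 → (cmp)
[8] flags=1000 GT?F → skip
[9] flags=1000 LS?T → r0=0xa9
[10] flags=1000 MI?T → r0=0x04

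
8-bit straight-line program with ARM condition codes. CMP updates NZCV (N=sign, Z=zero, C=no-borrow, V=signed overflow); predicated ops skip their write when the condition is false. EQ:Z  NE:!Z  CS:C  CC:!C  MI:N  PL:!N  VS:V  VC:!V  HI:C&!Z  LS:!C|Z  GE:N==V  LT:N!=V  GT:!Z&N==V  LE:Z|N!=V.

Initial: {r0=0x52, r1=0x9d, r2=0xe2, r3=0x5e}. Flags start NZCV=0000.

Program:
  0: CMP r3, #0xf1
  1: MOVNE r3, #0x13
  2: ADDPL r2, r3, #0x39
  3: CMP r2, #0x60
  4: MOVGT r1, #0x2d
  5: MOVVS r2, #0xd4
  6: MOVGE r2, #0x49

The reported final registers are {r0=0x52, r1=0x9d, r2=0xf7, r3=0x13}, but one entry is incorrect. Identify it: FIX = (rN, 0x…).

[0] flags=0000 → (cmp)
[1] flags=0000 NE?T → r3=0x13
[2] flags=0000 PL?T → r2=0x4c
[3] flags=1000 → (cmp)
[4] flags=1000 GT?F → skip
[5] flags=1000 VS?F → skip
[6] flags=1000 GE?F → skip

FIX = (r2, 0x4c)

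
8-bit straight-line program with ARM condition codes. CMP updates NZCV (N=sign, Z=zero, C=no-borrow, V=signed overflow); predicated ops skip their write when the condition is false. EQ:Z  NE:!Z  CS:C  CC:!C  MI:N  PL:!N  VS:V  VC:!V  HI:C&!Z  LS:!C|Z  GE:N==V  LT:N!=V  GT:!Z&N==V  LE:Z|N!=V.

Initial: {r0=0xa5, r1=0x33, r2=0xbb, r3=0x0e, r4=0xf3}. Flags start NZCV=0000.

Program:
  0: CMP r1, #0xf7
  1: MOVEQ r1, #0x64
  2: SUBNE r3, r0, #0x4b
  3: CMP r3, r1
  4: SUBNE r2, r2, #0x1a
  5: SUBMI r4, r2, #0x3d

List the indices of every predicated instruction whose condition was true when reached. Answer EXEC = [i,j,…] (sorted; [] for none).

EXEC = [2,4]

0: ✓ CMP  NZCV=0000
1: · MOVEQ
2: ✓ SUBNE  r3←0x5a
3: ✓ CMP  NZCV=0010
4: ✓ SUBNE  r2←0xa1
5: · SUBMI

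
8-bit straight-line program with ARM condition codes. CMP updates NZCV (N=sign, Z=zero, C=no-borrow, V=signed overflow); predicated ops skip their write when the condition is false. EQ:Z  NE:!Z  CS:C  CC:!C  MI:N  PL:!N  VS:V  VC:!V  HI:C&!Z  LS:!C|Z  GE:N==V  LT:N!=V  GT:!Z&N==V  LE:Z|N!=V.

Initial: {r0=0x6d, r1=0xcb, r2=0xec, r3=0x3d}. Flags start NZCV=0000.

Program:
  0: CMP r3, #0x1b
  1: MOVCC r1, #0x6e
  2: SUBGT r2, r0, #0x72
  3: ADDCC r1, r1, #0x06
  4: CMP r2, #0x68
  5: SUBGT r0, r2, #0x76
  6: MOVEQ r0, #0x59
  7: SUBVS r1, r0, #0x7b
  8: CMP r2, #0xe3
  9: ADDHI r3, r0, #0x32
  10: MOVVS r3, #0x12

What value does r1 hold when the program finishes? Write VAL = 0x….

[0] flags=0010 → (cmp)
[1] flags=0010 CC?F → skip
[2] flags=0010 GT?T → r2=0xfb
[3] flags=0010 CC?F → skip
[4] flags=1010 → (cmp)
[5] flags=1010 GT?F → skip
[6] flags=1010 EQ?F → skip
[7] flags=1010 VS?F → skip
[8] flags=0010 → (cmp)
[9] flags=0010 HI?T → r3=0x9f
[10] flags=0010 VS?F → skip

VAL = 0xcb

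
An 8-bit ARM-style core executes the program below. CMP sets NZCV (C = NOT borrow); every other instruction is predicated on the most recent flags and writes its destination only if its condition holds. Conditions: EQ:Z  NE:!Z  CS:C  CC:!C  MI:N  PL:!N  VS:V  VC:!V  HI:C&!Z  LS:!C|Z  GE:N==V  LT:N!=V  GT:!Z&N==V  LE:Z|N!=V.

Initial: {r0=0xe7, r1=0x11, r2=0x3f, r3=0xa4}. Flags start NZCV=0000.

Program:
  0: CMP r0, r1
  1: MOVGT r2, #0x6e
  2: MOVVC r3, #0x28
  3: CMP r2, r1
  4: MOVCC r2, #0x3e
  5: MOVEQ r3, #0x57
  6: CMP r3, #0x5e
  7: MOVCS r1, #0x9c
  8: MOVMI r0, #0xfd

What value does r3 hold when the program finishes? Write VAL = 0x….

VAL = 0x28

0: ✓ CMP  NZCV=1010
1: · MOVGT
2: ✓ MOVVC  r3←0x28
3: ✓ CMP  NZCV=0010
4: · MOVCC
5: · MOVEQ
6: ✓ CMP  NZCV=1000
7: · MOVCS
8: ✓ MOVMI  r0←0xfd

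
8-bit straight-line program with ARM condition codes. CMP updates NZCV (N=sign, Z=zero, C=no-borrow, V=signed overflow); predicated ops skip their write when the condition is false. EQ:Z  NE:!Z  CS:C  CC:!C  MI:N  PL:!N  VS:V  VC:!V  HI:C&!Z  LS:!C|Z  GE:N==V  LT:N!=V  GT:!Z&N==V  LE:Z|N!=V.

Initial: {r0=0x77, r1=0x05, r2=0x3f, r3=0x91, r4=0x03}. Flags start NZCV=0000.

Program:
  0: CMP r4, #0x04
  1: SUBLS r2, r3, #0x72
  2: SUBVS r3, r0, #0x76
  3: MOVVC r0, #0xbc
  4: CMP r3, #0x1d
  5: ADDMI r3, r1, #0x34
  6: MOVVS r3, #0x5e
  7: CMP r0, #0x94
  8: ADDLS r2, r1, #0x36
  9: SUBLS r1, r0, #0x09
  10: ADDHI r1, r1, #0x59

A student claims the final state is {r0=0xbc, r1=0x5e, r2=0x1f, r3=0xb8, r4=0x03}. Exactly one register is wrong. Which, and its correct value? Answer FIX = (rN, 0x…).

[0] flags=1000 → (cmp)
[1] flags=1000 LS?T → r2=0x1f
[2] flags=1000 VS?F → skip
[3] flags=1000 VC?T → r0=0xbc
[4] flags=0011 → (cmp)
[5] flags=0011 MI?F → skip
[6] flags=0011 VS?T → r3=0x5e
[7] flags=0010 → (cmp)
[8] flags=0010 LS?F → skip
[9] flags=0010 LS?F → skip
[10] flags=0010 HI?T → r1=0x5e

FIX = (r3, 0x5e)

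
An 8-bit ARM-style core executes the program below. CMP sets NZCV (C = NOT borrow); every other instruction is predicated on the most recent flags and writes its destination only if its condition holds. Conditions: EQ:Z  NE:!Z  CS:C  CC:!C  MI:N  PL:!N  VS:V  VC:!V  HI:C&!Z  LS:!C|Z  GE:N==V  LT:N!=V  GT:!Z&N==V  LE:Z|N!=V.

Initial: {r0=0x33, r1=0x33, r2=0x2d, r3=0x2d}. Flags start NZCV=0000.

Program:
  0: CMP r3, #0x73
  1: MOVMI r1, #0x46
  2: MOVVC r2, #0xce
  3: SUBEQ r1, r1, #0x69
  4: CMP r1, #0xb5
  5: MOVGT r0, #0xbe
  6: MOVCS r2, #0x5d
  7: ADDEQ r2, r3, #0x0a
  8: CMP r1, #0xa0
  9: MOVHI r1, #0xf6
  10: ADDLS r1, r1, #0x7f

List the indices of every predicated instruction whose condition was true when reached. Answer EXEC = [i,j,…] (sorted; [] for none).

0: ✓ CMP  NZCV=1000
1: ✓ MOVMI  r1←0x46
2: ✓ MOVVC  r2←0xce
3: · SUBEQ
4: ✓ CMP  NZCV=1001
5: ✓ MOVGT  r0←0xbe
6: · MOVCS
7: · ADDEQ
8: ✓ CMP  NZCV=1001
9: · MOVHI
10: ✓ ADDLS  r1←0xc5

EXEC = [1,2,5,10]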